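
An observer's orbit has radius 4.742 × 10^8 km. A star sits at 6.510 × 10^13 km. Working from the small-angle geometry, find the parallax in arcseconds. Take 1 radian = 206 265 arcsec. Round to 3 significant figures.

1.50 arcsec

θ ≈ B/d = (4.742 × 10^8) / (6.510 × 10^13) = 7.2842 × 10^-6 rad.
In arcseconds: 7.2842 × 10^-6 × 206265 = 1.5025″.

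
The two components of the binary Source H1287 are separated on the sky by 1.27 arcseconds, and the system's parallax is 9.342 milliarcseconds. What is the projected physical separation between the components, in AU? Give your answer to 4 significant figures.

d = 1/p = 1/0.009342″ = 107.04 pc.
At distance d (pc), an angle of θ arcsec spans θ·d AU: s = 1.27 × 107.04 = 135.94 AU.

135.9 AU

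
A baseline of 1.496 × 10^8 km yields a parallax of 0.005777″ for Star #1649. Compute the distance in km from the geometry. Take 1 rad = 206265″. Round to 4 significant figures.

5.341 × 10^15 km

θ = 0.005777″ = 0.005777/206265 = 2.8008 × 10^-8 rad.
d = B/θ = (1.496 × 10^8) / (2.8008 × 10^-8) = 5.3413 × 10^15 km.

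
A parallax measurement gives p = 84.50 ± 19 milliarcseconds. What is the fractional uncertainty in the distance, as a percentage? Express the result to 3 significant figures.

22.5%

For d = 1/p, |σ_d/d| = |σ_p/p|.
σ_p/p = 19 / 84.50 = 0.22485 = 22.485%.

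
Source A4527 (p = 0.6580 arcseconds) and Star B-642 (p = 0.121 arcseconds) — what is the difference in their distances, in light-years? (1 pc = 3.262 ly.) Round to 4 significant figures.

22.00 ly

d_A = 1/0.6580″ = 1.5198 pc; d_B = 1/0.1210″ = 8.2645 pc.
|d_B − d_A| = |8.2645 − 1.5198| = 6.7447 pc = 6.7447 × 3.262 ly = 22.001 ly.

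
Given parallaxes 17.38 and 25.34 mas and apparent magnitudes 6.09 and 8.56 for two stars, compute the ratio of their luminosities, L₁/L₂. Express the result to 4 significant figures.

L₁/L₂ = 20.68

d₁ = 1/p₁ = 1/0.01738″ = 57.537 pc; d₂ = 1/p₂ = 1/0.02534″ = 39.463 pc.
M₁ = m₁ − 5 log₁₀ d₁ + 5 = 6.09 − 8.7997 + 5 = 2.2903.
M₂ = 8.56 − 7.9810 + 5 = 5.5790.
L₁/L₂ = 10^(0.4(M₂ − M₁)) = 10^(0.4 × 3.2887) = 10^1.31548 = 20.677.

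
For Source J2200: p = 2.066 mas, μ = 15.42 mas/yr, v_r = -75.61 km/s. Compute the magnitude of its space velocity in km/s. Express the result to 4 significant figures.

83.48 km/s

d = 1/p = 1/0.002066″ = 484.03 pc.
μ = 15.42 mas/yr = 0.01542 ″/yr.
v_t = 4.740 μ d = 4.740 × 0.01542 × 484.03 = 35.378 km/s.
v = √(v_r² + v_t²) = √((-75.61)² + 35.378²) = √6968.47 = 83.477 km/s.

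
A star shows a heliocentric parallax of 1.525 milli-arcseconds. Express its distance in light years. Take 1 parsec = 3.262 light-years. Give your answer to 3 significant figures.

p = 1.525 milli-arcseconds = 0.001525 arcsec.
d = 1/p = 1/0.001525 = 655.74 pc.
In light-years: 655.74 × 3.262 = 2139 ly.

2140 light years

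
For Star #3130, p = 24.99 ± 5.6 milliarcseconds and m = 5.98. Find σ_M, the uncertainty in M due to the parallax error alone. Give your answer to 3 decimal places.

M = m − 5 log₁₀ d + 5 = m + 5 log₁₀ p + 5, so ∂M/∂p = 5/(p ln 10).
σ_M = (5/ln 10) · (σ_p/p) = 2.1715 × 5.6/24.99 = 2.1715 × 0.22409 = 0.48661.

σ_M = 0.487 mag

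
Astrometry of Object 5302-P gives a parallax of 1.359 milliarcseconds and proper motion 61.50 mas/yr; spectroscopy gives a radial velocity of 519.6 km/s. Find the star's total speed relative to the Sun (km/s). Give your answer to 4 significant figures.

562.1 km/s

d = 1/p = 1/0.001359″ = 735.84 pc.
μ = 61.50 mas/yr = 0.06150 ″/yr.
v_t = 4.740 μ d = 4.740 × 0.06150 × 735.84 = 214.5 km/s.
v = √(v_r² + v_t²) = √(519.6² + 214.5²) = √315994 = 562.13 km/s.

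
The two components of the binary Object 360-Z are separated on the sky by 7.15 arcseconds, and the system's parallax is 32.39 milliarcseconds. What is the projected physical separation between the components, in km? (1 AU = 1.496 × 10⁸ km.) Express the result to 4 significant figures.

3.302 × 10^10 km

d = 1/p = 1/0.03239″ = 30.874 pc.
At distance d (pc), an angle of θ arcsec spans θ·d AU: s = 7.15 × 30.874 = 220.75 AU.
= 220.75 × 1.496 × 10⁸ km = 3.3024 × 10^10 km.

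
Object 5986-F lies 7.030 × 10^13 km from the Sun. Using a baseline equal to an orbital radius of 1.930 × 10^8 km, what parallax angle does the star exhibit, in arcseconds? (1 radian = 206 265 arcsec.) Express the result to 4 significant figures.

θ ≈ B/d = (1.930 × 10^8) / (7.030 × 10^13) = 2.7454 × 10^-6 rad.
In arcseconds: 2.7454 × 10^-6 × 206265 = 0.56628″.

0.5663 arcsec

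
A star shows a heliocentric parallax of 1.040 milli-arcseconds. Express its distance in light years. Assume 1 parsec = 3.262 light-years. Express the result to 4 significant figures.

3137 light years

p = 1.040 milli-arcseconds = 0.001040 arcsec.
d = 1/p = 1/0.001040 = 961.54 pc.
In light-years: 961.54 × 3.262 = 3136.5 ly.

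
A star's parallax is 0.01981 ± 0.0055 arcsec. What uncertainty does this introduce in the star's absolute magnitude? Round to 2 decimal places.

σ_M = 0.60 mag

M = m − 5 log₁₀ d + 5 = m + 5 log₁₀ p + 5, so ∂M/∂p = 5/(p ln 10).
σ_M = (5/ln 10) · (σ_p/p) = 2.1715 × 0.0055/0.01981 = 2.1715 × 0.27764 = 0.6029.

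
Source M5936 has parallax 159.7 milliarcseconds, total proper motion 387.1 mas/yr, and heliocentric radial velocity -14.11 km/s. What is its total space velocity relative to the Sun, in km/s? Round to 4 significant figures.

d = 1/p = 1/0.1597″ = 6.2617 pc.
μ = 387.1 mas/yr = 0.3871 ″/yr.
v_t = 4.740 μ d = 4.740 × 0.3871 × 6.2617 = 11.489 km/s.
v = √(v_r² + v_t²) = √((-14.11)² + 11.489²) = √331.089 = 18.196 km/s.

18.20 km/s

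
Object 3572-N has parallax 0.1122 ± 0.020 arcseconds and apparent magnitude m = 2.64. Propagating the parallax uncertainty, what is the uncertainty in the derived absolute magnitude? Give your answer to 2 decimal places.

M = m − 5 log₁₀ d + 5 = m + 5 log₁₀ p + 5, so ∂M/∂p = 5/(p ln 10).
σ_M = (5/ln 10) · (σ_p/p) = 2.1715 × 0.020/0.1122 = 2.1715 × 0.17825 = 0.38707.

σ_M = 0.39 mag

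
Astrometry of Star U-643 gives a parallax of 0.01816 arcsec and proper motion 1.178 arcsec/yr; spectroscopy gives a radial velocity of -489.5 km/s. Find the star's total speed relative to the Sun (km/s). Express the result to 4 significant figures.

d = 1/p = 1/0.01816″ = 55.066 pc.
v_t = 4.740 μ d = 4.740 × 1.178 × 55.066 = 307.47 km/s.
v = √(v_r² + v_t²) = √((-489.5)² + 307.47²) = √334148 = 578.06 km/s.

578.1 km/s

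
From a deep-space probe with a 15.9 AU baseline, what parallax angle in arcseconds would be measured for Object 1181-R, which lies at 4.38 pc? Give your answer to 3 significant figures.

3.63 arcsec

p (arcsec) = B (AU) / d (pc).
p = 15.9 / 4.38 = 3.6301 arcsec.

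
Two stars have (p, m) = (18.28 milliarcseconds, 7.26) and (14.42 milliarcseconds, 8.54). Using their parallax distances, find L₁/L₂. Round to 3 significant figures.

d₁ = 1/p₁ = 1/0.01828″ = 54.705 pc; d₂ = 1/p₂ = 1/0.01442″ = 69.348 pc.
M₁ = m₁ − 5 log₁₀ d₁ + 5 = 7.26 − 8.6901 + 5 = 3.5699.
M₂ = 8.54 − 9.2052 + 5 = 4.3348.
L₁/L₂ = 10^(0.4(M₂ − M₁)) = 10^(0.4 × 0.7649) = 10^0.30596 = 2.0228.

L₁/L₂ = 2.02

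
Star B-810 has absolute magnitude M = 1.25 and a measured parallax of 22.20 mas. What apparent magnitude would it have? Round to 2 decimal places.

d = 1/p = 1/0.02220″ = 45.045 pc.
m − M = 5 log₁₀ d − 5 = 5 log₁₀(45.045) − 5 = 8.2682 − 5 = 3.2682.
m = M + (m − M) = 1.25 + 3.2682 = 4.52.

m = 4.52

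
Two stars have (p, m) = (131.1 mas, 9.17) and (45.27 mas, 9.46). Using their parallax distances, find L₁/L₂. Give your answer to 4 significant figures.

d₁ = 1/p₁ = 1/0.1311″ = 7.6278 pc; d₂ = 1/p₂ = 1/0.04527″ = 22.09 pc.
M₁ = m₁ − 5 log₁₀ d₁ + 5 = 9.17 − 4.4120 + 5 = 9.7580.
M₂ = 9.46 − 6.7210 + 5 = 7.7390.
L₁/L₂ = 10^(0.4(M₂ − M₁)) = 10^(0.4 × (-2.0190)) = 10^(-0.80760) = 0.15574.

L₁/L₂ = 0.1557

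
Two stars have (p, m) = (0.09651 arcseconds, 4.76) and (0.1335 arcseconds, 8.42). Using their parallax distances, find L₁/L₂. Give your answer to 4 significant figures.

L₁/L₂ = 55.70

d₁ = 1/p₁ = 1/0.09651″ = 10.362 pc; d₂ = 1/p₂ = 1/0.1335″ = 7.4906 pc.
M₁ = m₁ − 5 log₁₀ d₁ + 5 = 4.76 − 5.0772 + 5 = 4.6828.
M₂ = 8.42 − 4.3726 + 5 = 9.0474.
L₁/L₂ = 10^(0.4(M₂ − M₁)) = 10^(0.4 × 4.3646) = 10^1.74584 = 55.698.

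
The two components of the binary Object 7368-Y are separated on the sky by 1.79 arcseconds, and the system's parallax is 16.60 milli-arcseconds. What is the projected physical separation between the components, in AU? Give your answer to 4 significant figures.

107.8 AU

d = 1/p = 1/0.01660″ = 60.241 pc.
At distance d (pc), an angle of θ arcsec spans θ·d AU: s = 1.79 × 60.241 = 107.83 AU.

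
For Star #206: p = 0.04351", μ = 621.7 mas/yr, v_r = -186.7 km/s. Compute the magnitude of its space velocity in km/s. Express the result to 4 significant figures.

198.6 km/s

d = 1/p = 1/0.04351″ = 22.983 pc.
μ = 621.7 mas/yr = 0.6217 ″/yr.
v_t = 4.740 μ d = 4.740 × 0.6217 × 22.983 = 67.728 km/s.
v = √(v_r² + v_t²) = √((-186.7)² + 67.728²) = √39444 = 198.61 km/s.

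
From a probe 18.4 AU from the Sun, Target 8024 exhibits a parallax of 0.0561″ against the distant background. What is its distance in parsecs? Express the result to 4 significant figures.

With baseline B (in AU) and parallax p (in arcsec), d = B/p parsecs.
d = 18.4 / 0.0561 = 327.99 pc.

328.0 pc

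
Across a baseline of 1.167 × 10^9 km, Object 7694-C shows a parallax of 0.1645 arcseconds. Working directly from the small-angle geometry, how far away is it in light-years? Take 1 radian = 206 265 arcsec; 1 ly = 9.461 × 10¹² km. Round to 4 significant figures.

θ = 0.1645″ = 0.1645/206265 = 7.9752 × 10^-7 rad.
d = B/θ = (1.167 × 10^9) / (7.9752 × 10^-7) = 1.4633 × 10^15 km = (1.4633 × 10^15) / (9.461 × 10^12) ly = 154.67 ly.

154.7 ly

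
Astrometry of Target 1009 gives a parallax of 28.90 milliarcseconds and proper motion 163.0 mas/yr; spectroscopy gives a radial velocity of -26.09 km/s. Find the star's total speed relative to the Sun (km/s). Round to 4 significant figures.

37.36 km/s

d = 1/p = 1/0.02890″ = 34.602 pc.
μ = 163.0 mas/yr = 0.1630 ″/yr.
v_t = 4.740 μ d = 4.740 × 0.1630 × 34.602 = 26.734 km/s.
v = √(v_r² + v_t²) = √((-26.09)² + 26.734²) = √1395.39 = 37.355 km/s.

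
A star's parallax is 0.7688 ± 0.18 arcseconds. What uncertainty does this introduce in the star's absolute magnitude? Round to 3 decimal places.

σ_M = 0.508 mag

M = m − 5 log₁₀ d + 5 = m + 5 log₁₀ p + 5, so ∂M/∂p = 5/(p ln 10).
σ_M = (5/ln 10) · (σ_p/p) = 2.1715 × 0.18/0.7688 = 2.1715 × 0.23413 = 0.50841.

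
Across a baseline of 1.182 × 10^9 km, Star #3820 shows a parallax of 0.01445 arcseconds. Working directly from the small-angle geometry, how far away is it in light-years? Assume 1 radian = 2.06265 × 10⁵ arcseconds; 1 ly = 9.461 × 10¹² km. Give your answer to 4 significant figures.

1783 ly

θ = 0.01445″ = 0.01445/206265 = 7.0056 × 10^-8 rad.
d = B/θ = (1.182 × 10^9) / (7.0056 × 10^-8) = 1.6872 × 10^16 km = (1.6872 × 10^16) / (9.461 × 10^12) ly = 1783.3 ly.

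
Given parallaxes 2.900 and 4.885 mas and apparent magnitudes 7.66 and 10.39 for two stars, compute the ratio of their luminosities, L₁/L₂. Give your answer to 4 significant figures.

L₁/L₂ = 35.07

d₁ = 1/p₁ = 1/0.002900″ = 344.83 pc; d₂ = 1/p₂ = 1/0.004885″ = 204.71 pc.
M₁ = m₁ − 5 log₁₀ d₁ + 5 = 7.66 − 12.6880 + 5 = -0.0280.
M₂ = 10.39 − 11.5557 + 5 = 3.8343.
L₁/L₂ = 10^(0.4(M₂ − M₁)) = 10^(0.4 × 3.8623) = 10^1.54492 = 35.069.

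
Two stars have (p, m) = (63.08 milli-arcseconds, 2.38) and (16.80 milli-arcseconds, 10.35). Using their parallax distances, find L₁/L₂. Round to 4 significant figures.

L₁/L₂ = 109.4

d₁ = 1/p₁ = 1/0.06308″ = 15.853 pc; d₂ = 1/p₂ = 1/0.01680″ = 59.524 pc.
M₁ = m₁ − 5 log₁₀ d₁ + 5 = 2.38 − 6.0006 + 5 = 1.3794.
M₂ = 10.35 − 8.8735 + 5 = 6.4765.
L₁/L₂ = 10^(0.4(M₂ − M₁)) = 10^(0.4 × 5.0971) = 10^2.03884 = 109.36.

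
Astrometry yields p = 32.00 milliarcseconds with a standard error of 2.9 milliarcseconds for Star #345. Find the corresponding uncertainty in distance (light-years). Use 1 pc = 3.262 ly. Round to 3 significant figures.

d = 1/p, so σ_d = σ_p / p².
σ_d = 0.00290 / (0.03200)² = 0.00290 / 0.001024 = 2.832 pc = 2.832 × 3.262 ly = 9.238 ly.

9.24 ly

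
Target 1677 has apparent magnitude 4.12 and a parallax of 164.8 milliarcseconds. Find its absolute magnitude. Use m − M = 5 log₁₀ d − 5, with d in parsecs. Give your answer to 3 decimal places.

d = 1/p = 1/0.1648″ = 6.068 pc.
m − M = 5 log₁₀(6.068) − 5 = 3.9152 − 5 = -1.0848.
M = m − (m − M) = 4.12 − (-1.0848) = 5.205.

M = 5.205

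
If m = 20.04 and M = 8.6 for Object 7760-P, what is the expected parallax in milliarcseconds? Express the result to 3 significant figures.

m − M = 20.04 − 8.6 = 11.44.
d = 10^((m−M)/5 + 1) = 10^3.288 = 1940.9 pc.
p = 1/d = 1/1940.9 = 0.00051522 arcsec = 0.51522 mas.

0.515 mas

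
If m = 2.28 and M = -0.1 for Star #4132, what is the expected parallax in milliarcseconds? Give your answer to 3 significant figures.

m − M = 2.28 − (-0.1) = 2.38.
d = 10^((m−M)/5 + 1) = 10^1.476 = 29.923 pc.
p = 1/d = 1/29.923 = 0.033419 arcsec = 33.419 mas.

33.4 mas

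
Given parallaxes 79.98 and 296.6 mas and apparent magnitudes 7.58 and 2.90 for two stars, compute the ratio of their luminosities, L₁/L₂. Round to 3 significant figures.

d₁ = 1/p₁ = 1/0.07998″ = 12.503 pc; d₂ = 1/p₂ = 1/0.2966″ = 3.3715 pc.
M₁ = m₁ − 5 log₁₀ d₁ + 5 = 7.58 − 5.4851 + 5 = 7.0949.
M₂ = 2.90 − 2.6391 + 5 = 5.2609.
L₁/L₂ = 10^(0.4(M₂ − M₁)) = 10^(0.4 × (-1.8340)) = 10^(-0.73360) = 0.18467.

L₁/L₂ = 0.185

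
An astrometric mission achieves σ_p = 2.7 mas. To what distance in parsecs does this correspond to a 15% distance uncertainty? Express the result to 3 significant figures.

55.6 pc

σ_d/d = σ_p/p, so the condition is σ_p/p ≤ 0.15, i.e. p ≥ σ_p/0.15.
p_min = 2.7/0.15 = 18 mas = 0.018 arcsec.
d_max = 1/p_min = 1/0.018 = 55.556 pc.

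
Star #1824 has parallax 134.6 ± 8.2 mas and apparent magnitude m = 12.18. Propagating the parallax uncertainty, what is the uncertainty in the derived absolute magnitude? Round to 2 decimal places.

σ_M = 0.13 mag

M = m − 5 log₁₀ d + 5 = m + 5 log₁₀ p + 5, so ∂M/∂p = 5/(p ln 10).
σ_M = (5/ln 10) · (σ_p/p) = 2.1715 × 8.2/134.6 = 2.1715 × 0.060921 = 0.13229.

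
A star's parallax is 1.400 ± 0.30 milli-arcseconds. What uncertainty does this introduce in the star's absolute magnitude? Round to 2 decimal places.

σ_M = 0.47 mag

M = m − 5 log₁₀ d + 5 = m + 5 log₁₀ p + 5, so ∂M/∂p = 5/(p ln 10).
σ_M = (5/ln 10) · (σ_p/p) = 2.1715 × 0.30/1.400 = 2.1715 × 0.21429 = 0.46533.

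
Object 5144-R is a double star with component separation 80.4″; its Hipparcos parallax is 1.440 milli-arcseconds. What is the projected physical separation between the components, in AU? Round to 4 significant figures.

55830 AU

d = 1/p = 1/0.001440″ = 694.44 pc.
At distance d (pc), an angle of θ arcsec spans θ·d AU: s = 80.4 × 694.44 = 55833 AU.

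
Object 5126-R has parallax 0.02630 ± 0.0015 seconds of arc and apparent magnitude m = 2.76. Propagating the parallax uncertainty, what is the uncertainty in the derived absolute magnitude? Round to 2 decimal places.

M = m − 5 log₁₀ d + 5 = m + 5 log₁₀ p + 5, so ∂M/∂p = 5/(p ln 10).
σ_M = (5/ln 10) · (σ_p/p) = 2.1715 × 0.0015/0.02630 = 2.1715 × 0.057034 = 0.12385.

σ_M = 0.12 mag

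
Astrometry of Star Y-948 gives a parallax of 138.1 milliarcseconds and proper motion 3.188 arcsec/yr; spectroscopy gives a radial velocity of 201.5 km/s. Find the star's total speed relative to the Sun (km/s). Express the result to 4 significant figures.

d = 1/p = 1/0.1381″ = 7.2411 pc.
v_t = 4.740 μ d = 4.740 × 3.188 × 7.2411 = 109.42 km/s.
v = √(v_r² + v_t²) = √(201.5² + 109.42²) = √52575 = 229.29 km/s.

229.3 km/s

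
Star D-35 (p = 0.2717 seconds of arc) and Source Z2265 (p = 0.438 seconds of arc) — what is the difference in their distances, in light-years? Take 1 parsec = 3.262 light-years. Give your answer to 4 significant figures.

d_A = 1/0.2717″ = 3.6805 pc; d_B = 1/0.4380″ = 2.2831 pc.
|d_B − d_A| = |2.2831 − 3.6805| = 1.3974 pc = 1.3974 × 3.262 ly = 4.5583 ly.

4.558 ly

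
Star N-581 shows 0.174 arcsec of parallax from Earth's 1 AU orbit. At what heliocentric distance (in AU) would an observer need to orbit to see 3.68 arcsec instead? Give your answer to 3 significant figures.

Parallax scales linearly with baseline: p ∝ B, so B = p_target / p_Earth × 1 AU.
B = 3.68 / 0.174 = 21.149 AU.

21.1 AU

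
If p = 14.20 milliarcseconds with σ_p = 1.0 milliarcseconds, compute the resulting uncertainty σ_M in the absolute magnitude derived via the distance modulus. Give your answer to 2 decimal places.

σ_M = 0.15 mag

M = m − 5 log₁₀ d + 5 = m + 5 log₁₀ p + 5, so ∂M/∂p = 5/(p ln 10).
σ_M = (5/ln 10) · (σ_p/p) = 2.1715 × 1.0/14.20 = 2.1715 × 0.070423 = 0.15292.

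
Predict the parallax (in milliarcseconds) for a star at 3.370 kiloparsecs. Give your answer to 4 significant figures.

0.2967 mas

d = 3.370 kpc = 3370 pc.
p = 1/d = 1/3370 = 0.00029674 arcsec.
= 0.00029674 × 1000 = 0.29674 mas.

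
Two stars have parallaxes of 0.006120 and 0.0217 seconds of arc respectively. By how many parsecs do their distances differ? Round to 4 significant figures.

117.3 pc

d_A = 1/0.006120″ = 163.4 pc; d_B = 1/0.02170″ = 46.083 pc.
|d_B − d_A| = |46.083 − 163.4| = 117.32 pc.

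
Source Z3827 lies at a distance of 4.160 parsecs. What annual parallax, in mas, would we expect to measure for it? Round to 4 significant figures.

240.4 mas

p = 1/d = 1/4.16 = 0.24038 arcsec.
= 0.24038 × 1000 = 240.38 mas.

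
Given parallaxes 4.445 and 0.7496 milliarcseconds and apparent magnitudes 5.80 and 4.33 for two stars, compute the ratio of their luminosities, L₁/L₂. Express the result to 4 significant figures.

d₁ = 1/p₁ = 1/0.004445″ = 224.97 pc; d₂ = 1/p₂ = 1/0.0007496″ = 1334 pc.
M₁ = m₁ − 5 log₁₀ d₁ + 5 = 5.80 − 11.7606 + 5 = -0.9606.
M₂ = 4.33 − 15.6258 + 5 = -6.2958.
L₁/L₂ = 10^(0.4(M₂ − M₁)) = 10^(0.4 × (-5.3352)) = 10^(-2.13408) = 0.0073438.

L₁/L₂ = 0.007344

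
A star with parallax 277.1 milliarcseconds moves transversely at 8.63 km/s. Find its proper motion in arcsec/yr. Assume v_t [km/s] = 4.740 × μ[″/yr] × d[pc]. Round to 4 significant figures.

0.5045 arcsec/yr

d = 1/p = 1/0.2771″ = 3.6088 pc.
μ = v_t / (4.74 d) = 8.63 / (4.74 × 3.6088) = 8.63 / 17.106 = 0.5045 ″/yr.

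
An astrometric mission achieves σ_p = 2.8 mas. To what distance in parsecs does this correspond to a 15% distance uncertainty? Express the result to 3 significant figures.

σ_d/d = σ_p/p, so the condition is σ_p/p ≤ 0.15, i.e. p ≥ σ_p/0.15.
p_min = 2.8/0.15 = 18.667 mas = 0.018667 arcsec.
d_max = 1/p_min = 1/0.018667 = 53.57 pc.

53.6 pc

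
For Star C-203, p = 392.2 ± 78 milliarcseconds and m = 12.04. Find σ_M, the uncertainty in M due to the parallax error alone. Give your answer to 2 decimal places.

σ_M = 0.43 mag

M = m − 5 log₁₀ d + 5 = m + 5 log₁₀ p + 5, so ∂M/∂p = 5/(p ln 10).
σ_M = (5/ln 10) · (σ_p/p) = 2.1715 × 78/392.2 = 2.1715 × 0.19888 = 0.43187.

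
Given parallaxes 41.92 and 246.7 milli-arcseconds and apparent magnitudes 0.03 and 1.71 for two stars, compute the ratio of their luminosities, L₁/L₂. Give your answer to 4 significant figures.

d₁ = 1/p₁ = 1/0.04192″ = 23.855 pc; d₂ = 1/p₂ = 1/0.2467″ = 4.0535 pc.
M₁ = m₁ − 5 log₁₀ d₁ + 5 = 0.03 − 6.8879 + 5 = -1.8579.
M₂ = 1.71 − 3.0392 + 5 = 3.6708.
L₁/L₂ = 10^(0.4(M₂ − M₁)) = 10^(0.4 × 5.5287) = 10^2.21148 = 162.73.

L₁/L₂ = 162.7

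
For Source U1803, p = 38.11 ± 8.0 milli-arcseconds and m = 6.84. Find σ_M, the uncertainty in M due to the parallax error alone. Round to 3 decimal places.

M = m − 5 log₁₀ d + 5 = m + 5 log₁₀ p + 5, so ∂M/∂p = 5/(p ln 10).
σ_M = (5/ln 10) · (σ_p/p) = 2.1715 × 8.0/38.11 = 2.1715 × 0.20992 = 0.45584.

σ_M = 0.456 mag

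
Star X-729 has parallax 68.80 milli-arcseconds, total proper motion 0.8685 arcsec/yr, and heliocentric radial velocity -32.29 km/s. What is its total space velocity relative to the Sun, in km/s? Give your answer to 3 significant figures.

d = 1/p = 1/0.06880″ = 14.535 pc.
v_t = 4.740 μ d = 4.740 × 0.8685 × 14.535 = 59.836 km/s.
v = √(v_r² + v_t²) = √((-32.29)² + 59.836²) = √4622.99 = 67.993 km/s.

68.0 km/s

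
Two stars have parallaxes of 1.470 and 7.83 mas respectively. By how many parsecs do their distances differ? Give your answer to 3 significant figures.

553 pc

d_A = 1/0.001470″ = 680.27 pc; d_B = 1/0.007830″ = 127.71 pc.
|d_B − d_A| = |127.71 − 680.27| = 552.56 pc.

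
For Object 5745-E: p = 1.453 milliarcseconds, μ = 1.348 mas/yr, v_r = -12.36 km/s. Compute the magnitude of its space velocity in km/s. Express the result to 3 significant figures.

13.1 km/s

d = 1/p = 1/0.001453″ = 688.23 pc.
μ = 1.348 mas/yr = 0.001348 ″/yr.
v_t = 4.740 μ d = 4.740 × 0.001348 × 688.23 = 4.3975 km/s.
v = √(v_r² + v_t²) = √((-12.36)² + 4.3975²) = √172.108 = 13.119 km/s.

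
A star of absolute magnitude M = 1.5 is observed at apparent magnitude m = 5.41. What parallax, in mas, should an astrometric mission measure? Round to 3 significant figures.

16.5 mas

m − M = 5.41 − 1.5 = 3.91.
d = 10^((m−M)/5 + 1) = 10^1.782 = 60.534 pc.
p = 1/d = 1/60.534 = 0.01652 arcsec = 16.52 mas.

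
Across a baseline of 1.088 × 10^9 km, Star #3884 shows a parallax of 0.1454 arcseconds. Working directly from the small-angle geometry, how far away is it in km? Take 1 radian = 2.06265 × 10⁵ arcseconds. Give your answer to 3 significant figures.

θ = 0.1454″ = 0.1454/206265 = 7.0492 × 10^-7 rad.
d = B/θ = (1.088 × 10^9) / (7.0492 × 10^-7) = 1.5434 × 10^15 km.

1.54 × 10^15 km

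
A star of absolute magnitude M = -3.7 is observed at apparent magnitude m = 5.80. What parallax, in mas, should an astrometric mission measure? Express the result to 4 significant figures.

m − M = 5.80 − (-3.7) = 9.50.
d = 10^((m−M)/5 + 1) = 10^2.900 = 794.33 pc.
p = 1/d = 1/794.33 = 0.0012589 arcsec = 1.2589 mas.

1.259 mas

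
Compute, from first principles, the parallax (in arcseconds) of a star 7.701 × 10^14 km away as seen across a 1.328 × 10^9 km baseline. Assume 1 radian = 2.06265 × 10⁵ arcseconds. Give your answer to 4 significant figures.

0.3557 arcsec

θ ≈ B/d = (1.328 × 10^9) / (7.701 × 10^14) = 1.7245 × 10^-6 rad.
In arcseconds: 1.7245 × 10^-6 × 206265 = 0.3557″.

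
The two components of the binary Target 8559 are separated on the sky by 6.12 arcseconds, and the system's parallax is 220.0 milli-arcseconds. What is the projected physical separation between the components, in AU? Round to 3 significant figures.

27.8 AU

d = 1/p = 1/0.2200″ = 4.5455 pc.
At distance d (pc), an angle of θ arcsec spans θ·d AU: s = 6.12 × 4.5455 = 27.818 AU.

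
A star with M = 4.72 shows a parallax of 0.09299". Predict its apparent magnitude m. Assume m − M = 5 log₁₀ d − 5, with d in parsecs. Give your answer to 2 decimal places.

d = 1/p = 1/0.09299″ = 10.754 pc.
m − M = 5 log₁₀ d − 5 = 5 log₁₀(10.754) − 5 = 5.1579 − 5 = 0.1579.
m = M + (m − M) = 4.72 + 0.1579 = 4.88.

m = 4.88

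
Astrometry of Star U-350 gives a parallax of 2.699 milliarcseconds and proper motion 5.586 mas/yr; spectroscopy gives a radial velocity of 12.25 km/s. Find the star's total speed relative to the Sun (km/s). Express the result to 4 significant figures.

d = 1/p = 1/0.002699″ = 370.51 pc.
μ = 5.586 mas/yr = 0.005586 ″/yr.
v_t = 4.740 μ d = 4.740 × 0.005586 × 370.51 = 9.8102 km/s.
v = √(v_r² + v_t²) = √(12.25² + 9.8102²) = √246.303 = 15.694 km/s.

15.69 km/s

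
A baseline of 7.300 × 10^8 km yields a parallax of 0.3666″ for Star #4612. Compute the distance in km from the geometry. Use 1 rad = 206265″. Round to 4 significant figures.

θ = 0.3666″ = 0.3666/206265 = 1.7773 × 10^-6 rad.
d = B/θ = (7.300 × 10^8) / (1.7773 × 10^-6) = 4.1074 × 10^14 km.

4.107 × 10^14 km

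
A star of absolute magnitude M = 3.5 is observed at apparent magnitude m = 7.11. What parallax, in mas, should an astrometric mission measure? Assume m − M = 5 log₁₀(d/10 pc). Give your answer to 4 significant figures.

18.97 mas

m − M = 7.11 − 3.5 = 3.61.
d = 10^((m−M)/5 + 1) = 10^1.722 = 52.723 pc.
p = 1/d = 1/52.723 = 0.018967 arcsec = 18.967 mas.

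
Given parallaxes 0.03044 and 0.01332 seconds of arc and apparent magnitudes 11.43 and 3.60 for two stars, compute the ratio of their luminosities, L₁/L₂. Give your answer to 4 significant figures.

d₁ = 1/p₁ = 1/0.03044″ = 32.852 pc; d₂ = 1/p₂ = 1/0.01332″ = 75.075 pc.
M₁ = m₁ − 5 log₁₀ d₁ + 5 = 11.43 − 7.5828 + 5 = 8.8472.
M₂ = 3.60 − 9.3775 + 5 = -0.7775.
L₁/L₂ = 10^(0.4(M₂ − M₁)) = 10^(0.4 × (-9.6247)) = 10^(-3.84988) = 0.00014129.

L₁/L₂ = 0.0001413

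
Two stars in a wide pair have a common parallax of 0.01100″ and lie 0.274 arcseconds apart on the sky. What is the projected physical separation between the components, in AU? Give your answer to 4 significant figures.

24.91 AU

d = 1/p = 1/0.01100″ = 90.909 pc.
At distance d (pc), an angle of θ arcsec spans θ·d AU: s = 0.274 × 90.909 = 24.909 AU.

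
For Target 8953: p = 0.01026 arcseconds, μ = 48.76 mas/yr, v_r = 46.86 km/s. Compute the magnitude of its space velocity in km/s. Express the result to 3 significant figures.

d = 1/p = 1/0.01026″ = 97.466 pc.
μ = 48.76 mas/yr = 0.04876 ″/yr.
v_t = 4.740 μ d = 4.740 × 0.04876 × 97.466 = 22.527 km/s.
v = √(v_r² + v_t²) = √(46.86² + 22.527²) = √2703.33 = 51.994 km/s.

52.0 km/s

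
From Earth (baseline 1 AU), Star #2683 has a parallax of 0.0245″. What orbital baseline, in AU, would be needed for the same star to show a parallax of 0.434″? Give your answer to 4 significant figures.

Parallax scales linearly with baseline: p ∝ B, so B = p_target / p_Earth × 1 AU.
B = 0.434 / 0.0245 = 17.714 AU.

17.71 AU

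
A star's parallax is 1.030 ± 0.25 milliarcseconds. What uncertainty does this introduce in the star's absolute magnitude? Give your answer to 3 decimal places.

σ_M = 0.527 mag

M = m − 5 log₁₀ d + 5 = m + 5 log₁₀ p + 5, so ∂M/∂p = 5/(p ln 10).
σ_M = (5/ln 10) · (σ_p/p) = 2.1715 × 0.25/1.030 = 2.1715 × 0.24272 = 0.52707.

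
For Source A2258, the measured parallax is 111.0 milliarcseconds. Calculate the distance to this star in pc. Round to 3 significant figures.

p = 111.0 milliarcseconds = 0.1110 arcsec.
d = 1/p = 1/0.1110 = 9.009 pc.

9.01 pc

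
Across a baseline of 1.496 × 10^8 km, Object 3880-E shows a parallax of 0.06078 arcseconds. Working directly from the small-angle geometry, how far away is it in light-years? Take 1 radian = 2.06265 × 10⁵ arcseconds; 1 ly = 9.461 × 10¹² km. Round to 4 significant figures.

θ = 0.06078″ = 0.06078/206265 = 2.9467 × 10^-7 rad.
d = B/θ = (1.496 × 10^8) / (2.9467 × 10^-7) = 5.0769 × 10^14 km = (5.0769 × 10^14) / (9.461 × 10^12) ly = 53.661 ly.

53.66 ly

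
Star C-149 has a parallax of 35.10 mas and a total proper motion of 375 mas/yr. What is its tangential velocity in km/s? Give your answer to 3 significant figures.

d = 1/p = 1/0.03510″ = 28.49 pc.
μ = 375 mas/yr = 0.375 ″/yr.
v_t = 4.74 × μ × d = 4.74 × 0.375 × 28.49 = 50.641 km/s.

50.6 km/s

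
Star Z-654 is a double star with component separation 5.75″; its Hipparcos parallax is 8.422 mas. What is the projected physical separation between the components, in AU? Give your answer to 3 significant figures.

683 AU

d = 1/p = 1/0.008422″ = 118.74 pc.
At distance d (pc), an angle of θ arcsec spans θ·d AU: s = 5.75 × 118.74 = 682.76 AU.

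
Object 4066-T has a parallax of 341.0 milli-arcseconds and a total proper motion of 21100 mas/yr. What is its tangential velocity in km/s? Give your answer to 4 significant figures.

293.3 km/s

d = 1/p = 1/0.3410″ = 2.9326 pc.
μ = 21100 mas/yr = 21.1 ″/yr.
v_t = 4.74 × μ × d = 4.74 × 21.1 × 2.9326 = 293.3 km/s.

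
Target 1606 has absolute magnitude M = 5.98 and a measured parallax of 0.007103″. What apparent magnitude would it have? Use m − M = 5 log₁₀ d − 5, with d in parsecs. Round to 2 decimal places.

m = 11.72

d = 1/p = 1/0.007103″ = 140.79 pc.
m − M = 5 log₁₀ d − 5 = 5 log₁₀(140.79) − 5 = 10.7429 − 5 = 5.7429.
m = M + (m − M) = 5.98 + 5.7429 = 11.72.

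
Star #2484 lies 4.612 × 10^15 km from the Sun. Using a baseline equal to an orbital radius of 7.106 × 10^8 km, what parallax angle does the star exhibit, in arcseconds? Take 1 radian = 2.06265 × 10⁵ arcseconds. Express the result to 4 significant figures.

0.03178 arcsec

θ ≈ B/d = (7.106 × 10^8) / (4.612 × 10^15) = 1.5408 × 10^-7 rad.
In arcseconds: 1.5408 × 10^-7 × 206265 = 0.031781″.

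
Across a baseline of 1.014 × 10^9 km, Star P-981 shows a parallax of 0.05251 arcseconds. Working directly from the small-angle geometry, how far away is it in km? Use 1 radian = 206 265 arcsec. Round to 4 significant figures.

θ = 0.05251″ = 0.05251/206265 = 2.5458 × 10^-7 rad.
d = B/θ = (1.014 × 10^9) / (2.5458 × 10^-7) = 3.9830 × 10^15 km.

3.983 × 10^15 km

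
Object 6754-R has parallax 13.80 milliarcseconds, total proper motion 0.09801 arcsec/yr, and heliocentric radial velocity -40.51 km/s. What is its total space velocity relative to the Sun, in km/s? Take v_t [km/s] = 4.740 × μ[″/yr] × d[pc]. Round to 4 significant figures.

d = 1/p = 1/0.01380″ = 72.464 pc.
v_t = 4.740 μ d = 4.740 × 0.09801 × 72.464 = 33.664 km/s.
v = √(v_r² + v_t²) = √((-40.51)² + 33.664²) = √2774.32 = 52.672 km/s.

52.67 km/s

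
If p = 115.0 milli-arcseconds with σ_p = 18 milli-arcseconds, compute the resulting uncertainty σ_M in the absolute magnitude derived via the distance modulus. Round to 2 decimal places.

M = m − 5 log₁₀ d + 5 = m + 5 log₁₀ p + 5, so ∂M/∂p = 5/(p ln 10).
σ_M = (5/ln 10) · (σ_p/p) = 2.1715 × 18/115.0 = 2.1715 × 0.15652 = 0.33988.

σ_M = 0.34 mag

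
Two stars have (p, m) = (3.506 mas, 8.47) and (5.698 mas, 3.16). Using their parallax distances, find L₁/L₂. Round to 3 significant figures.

L₁/L₂ = 0.0199

d₁ = 1/p₁ = 1/0.003506″ = 285.23 pc; d₂ = 1/p₂ = 1/0.005698″ = 175.5 pc.
M₁ = m₁ − 5 log₁₀ d₁ + 5 = 8.47 − 12.2760 + 5 = 1.1940.
M₂ = 3.16 − 11.2214 + 5 = -3.0614.
L₁/L₂ = 10^(0.4(M₂ − M₁)) = 10^(0.4 × (-4.2554)) = 10^(-1.70216) = 0.019854.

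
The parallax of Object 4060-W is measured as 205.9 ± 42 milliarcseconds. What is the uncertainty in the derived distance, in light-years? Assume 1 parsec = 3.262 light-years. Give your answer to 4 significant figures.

3.232 ly

d = 1/p, so σ_d = σ_p / p².
σ_d = 0.0420 / (0.2059)² = 0.0420 / 0.042395 = 0.99068 pc = 0.99068 × 3.262 ly = 3.2316 ly.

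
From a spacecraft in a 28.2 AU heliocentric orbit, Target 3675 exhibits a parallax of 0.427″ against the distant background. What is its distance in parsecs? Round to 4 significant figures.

With baseline B (in AU) and parallax p (in arcsec), d = B/p parsecs.
d = 28.2 / 0.427 = 66.042 pc.

66.04 pc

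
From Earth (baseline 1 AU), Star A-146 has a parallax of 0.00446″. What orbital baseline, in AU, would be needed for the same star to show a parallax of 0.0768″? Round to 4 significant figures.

Parallax scales linearly with baseline: p ∝ B, so B = p_target / p_Earth × 1 AU.
B = 0.0768 / 0.00446 = 17.22 AU.

17.22 AU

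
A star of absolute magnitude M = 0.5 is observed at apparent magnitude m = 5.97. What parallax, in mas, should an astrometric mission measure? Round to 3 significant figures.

8.05 mas

m − M = 5.97 − 0.5 = 5.47.
d = 10^((m−M)/5 + 1) = 10^2.094 = 124.17 pc.
p = 1/d = 1/124.17 = 0.0080535 arcsec = 8.0535 mas.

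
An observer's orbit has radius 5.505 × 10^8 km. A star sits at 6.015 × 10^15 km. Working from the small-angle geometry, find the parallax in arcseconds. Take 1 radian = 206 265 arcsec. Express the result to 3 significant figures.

0.0189 arcsec

θ ≈ B/d = (5.505 × 10^8) / (6.015 × 10^15) = 9.1521 × 10^-8 rad.
In arcseconds: 9.1521 × 10^-8 × 206265 = 0.018878″.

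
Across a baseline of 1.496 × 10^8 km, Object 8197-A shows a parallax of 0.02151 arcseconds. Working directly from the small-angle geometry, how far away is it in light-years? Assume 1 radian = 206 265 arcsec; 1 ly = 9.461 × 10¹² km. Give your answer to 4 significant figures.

θ = 0.02151″ = 0.02151/206265 = 1.0428 × 10^-7 rad.
d = B/θ = (1.496 × 10^8) / (1.0428 × 10^-7) = 1.4346 × 10^15 km = (1.4346 × 10^15) / (9.461 × 10^12) ly = 151.63 ly.

151.6 ly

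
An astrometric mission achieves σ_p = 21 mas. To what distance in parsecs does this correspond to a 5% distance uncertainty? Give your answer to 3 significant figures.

σ_d/d = σ_p/p, so the condition is σ_p/p ≤ 0.05, i.e. p ≥ σ_p/0.05.
p_min = 21/0.05 = 420 mas = 0.42 arcsec.
d_max = 1/p_min = 1/0.42 = 2.381 pc.

2.38 pc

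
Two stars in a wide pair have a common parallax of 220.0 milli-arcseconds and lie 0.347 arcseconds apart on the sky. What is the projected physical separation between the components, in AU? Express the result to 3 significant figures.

d = 1/p = 1/0.2200″ = 4.5455 pc.
At distance d (pc), an angle of θ arcsec spans θ·d AU: s = 0.347 × 4.5455 = 1.5773 AU.

1.58 AU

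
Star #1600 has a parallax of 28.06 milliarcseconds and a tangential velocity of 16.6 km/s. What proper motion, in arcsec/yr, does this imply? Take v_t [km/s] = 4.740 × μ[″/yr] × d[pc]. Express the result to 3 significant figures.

0.0983 arcsec/yr

d = 1/p = 1/0.02806″ = 35.638 pc.
μ = v_t / (4.74 d) = 16.6 / (4.74 × 35.638) = 16.6 / 168.92 = 0.098271 ″/yr.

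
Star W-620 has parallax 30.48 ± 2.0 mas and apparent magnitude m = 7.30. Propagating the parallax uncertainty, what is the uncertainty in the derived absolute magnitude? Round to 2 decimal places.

σ_M = 0.14 mag

M = m − 5 log₁₀ d + 5 = m + 5 log₁₀ p + 5, so ∂M/∂p = 5/(p ln 10).
σ_M = (5/ln 10) · (σ_p/p) = 2.1715 × 2.0/30.48 = 2.1715 × 0.065617 = 0.14249.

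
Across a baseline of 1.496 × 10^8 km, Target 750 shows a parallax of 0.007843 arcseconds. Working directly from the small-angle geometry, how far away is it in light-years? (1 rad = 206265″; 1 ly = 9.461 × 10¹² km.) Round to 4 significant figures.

θ = 0.007843″ = 0.007843/206265 = 3.8024 × 10^-8 rad.
d = B/θ = (1.496 × 10^8) / (3.8024 × 10^-8) = 3.9344 × 10^15 km = (3.9344 × 10^15) / (9.461 × 10^12) ly = 415.85 ly.

415.9 ly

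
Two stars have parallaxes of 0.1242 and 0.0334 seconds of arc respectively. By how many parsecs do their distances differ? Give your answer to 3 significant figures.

d_A = 1/0.1242″ = 8.0515 pc; d_B = 1/0.03340″ = 29.94 pc.
|d_B − d_A| = |29.94 − 8.0515| = 21.889 pc.

21.9 pc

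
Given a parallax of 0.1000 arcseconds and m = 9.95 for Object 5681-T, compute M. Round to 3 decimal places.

M = 9.950

d = 1/p = 1/0.1000″ = 10 pc.
m − M = 5 log₁₀(10) − 5 = 5.0000 − 5 = 0.0000.
M = m − (m − M) = 9.95 − 0.0000 = 9.950.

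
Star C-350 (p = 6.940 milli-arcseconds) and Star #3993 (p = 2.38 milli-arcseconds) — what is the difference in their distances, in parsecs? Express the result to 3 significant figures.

276 pc

d_A = 1/0.006940″ = 144.09 pc; d_B = 1/0.002380″ = 420.17 pc.
|d_B − d_A| = |420.17 − 144.09| = 276.08 pc.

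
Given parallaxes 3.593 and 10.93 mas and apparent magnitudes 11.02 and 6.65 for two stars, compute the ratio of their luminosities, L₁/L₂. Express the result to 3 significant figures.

L₁/L₂ = 0.165

d₁ = 1/p₁ = 1/0.003593″ = 278.32 pc; d₂ = 1/p₂ = 1/0.01093″ = 91.491 pc.
M₁ = m₁ − 5 log₁₀ d₁ + 5 = 11.02 − 12.2227 + 5 = 3.7973.
M₂ = 6.65 − 9.8069 + 5 = 1.8431.
L₁/L₂ = 10^(0.4(M₂ − M₁)) = 10^(0.4 × (-1.9542)) = 10^(-0.78168) = 0.16532.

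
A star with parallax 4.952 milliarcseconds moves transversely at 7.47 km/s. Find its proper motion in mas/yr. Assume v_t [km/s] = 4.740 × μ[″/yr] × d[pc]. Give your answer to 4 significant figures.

7.804 mas/yr

d = 1/p = 1/0.004952″ = 201.94 pc.
μ = v_t / (4.74 d) = 7.47 / (4.74 × 201.94) = 7.47 / 957.2 = 0.007804 ″/yr = 7.804 mas/yr.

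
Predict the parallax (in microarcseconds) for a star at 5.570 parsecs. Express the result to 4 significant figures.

p = 1/d = 1/5.57 = 0.17953 arcsec.
= 0.17953 × 10⁶ = 1.7953 × 10^5 μas.

179500 μas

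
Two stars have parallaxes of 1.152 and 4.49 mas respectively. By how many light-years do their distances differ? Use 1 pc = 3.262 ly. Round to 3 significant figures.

2110 ly

d_A = 1/0.001152″ = 868.06 pc; d_B = 1/0.004490″ = 222.72 pc.
|d_B − d_A| = |222.72 − 868.06| = 645.34 pc = 645.34 × 3.262 ly = 2105.1 ly.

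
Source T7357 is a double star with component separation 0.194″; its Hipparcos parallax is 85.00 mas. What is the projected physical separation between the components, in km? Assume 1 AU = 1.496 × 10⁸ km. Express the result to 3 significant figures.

d = 1/p = 1/0.08500″ = 11.765 pc.
At distance d (pc), an angle of θ arcsec spans θ·d AU: s = 0.194 × 11.765 = 2.2824 AU.
= 2.2824 × 1.496 × 10⁸ km = 3.4145 × 10^8 km.

3.41 × 10^8 km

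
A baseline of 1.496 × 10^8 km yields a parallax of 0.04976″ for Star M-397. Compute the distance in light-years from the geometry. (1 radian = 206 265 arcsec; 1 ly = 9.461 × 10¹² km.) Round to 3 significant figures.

65.5 ly

θ = 0.04976″ = 0.04976/206265 = 2.4124 × 10^-7 rad.
d = B/θ = (1.496 × 10^8) / (2.4124 × 10^-7) = 6.2013 × 10^14 km = (6.2013 × 10^14) / (9.461 × 10^12) ly = 65.546 ly.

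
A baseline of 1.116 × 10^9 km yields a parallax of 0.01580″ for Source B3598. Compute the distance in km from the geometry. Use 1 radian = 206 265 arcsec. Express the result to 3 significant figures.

θ = 0.01580″ = 0.01580/206265 = 7.6600 × 10^-8 rad.
d = B/θ = (1.116 × 10^9) / (7.6600 × 10^-8) = 1.4569 × 10^16 km.

1.46 × 10^16 km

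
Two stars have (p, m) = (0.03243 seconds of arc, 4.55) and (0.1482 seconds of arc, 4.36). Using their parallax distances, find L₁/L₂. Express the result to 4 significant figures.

L₁/L₂ = 17.53

d₁ = 1/p₁ = 1/0.03243″ = 30.836 pc; d₂ = 1/p₂ = 1/0.1482″ = 6.7476 pc.
M₁ = m₁ − 5 log₁₀ d₁ + 5 = 4.55 − 7.4453 + 5 = 2.1047.
M₂ = 4.36 − 4.1457 + 5 = 5.2143.
L₁/L₂ = 10^(0.4(M₂ − M₁)) = 10^(0.4 × 3.1096) = 10^1.24384 = 17.532.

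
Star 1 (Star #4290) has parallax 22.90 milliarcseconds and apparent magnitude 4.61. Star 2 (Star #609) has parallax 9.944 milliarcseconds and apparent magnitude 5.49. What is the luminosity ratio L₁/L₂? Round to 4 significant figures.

d₁ = 1/p₁ = 1/0.02290″ = 43.668 pc; d₂ = 1/p₂ = 1/0.009944″ = 100.56 pc.
M₁ = m₁ − 5 log₁₀ d₁ + 5 = 4.61 − 8.2008 + 5 = 1.4092.
M₂ = 5.49 − 10.0121 + 5 = 0.4779.
L₁/L₂ = 10^(0.4(M₂ − M₁)) = 10^(0.4 × (-0.9313)) = 10^(-0.37252) = 0.42411.

L₁/L₂ = 0.4241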